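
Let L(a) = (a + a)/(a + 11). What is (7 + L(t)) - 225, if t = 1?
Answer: -1307/6 ≈ -217.83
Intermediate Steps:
L(a) = 2*a/(11 + a) (L(a) = (2*a)/(11 + a) = 2*a/(11 + a))
(7 + L(t)) - 225 = (7 + 2*1/(11 + 1)) - 225 = (7 + 2*1/12) - 225 = (7 + 2*1*(1/12)) - 225 = (7 + ⅙) - 225 = 43/6 - 225 = -1307/6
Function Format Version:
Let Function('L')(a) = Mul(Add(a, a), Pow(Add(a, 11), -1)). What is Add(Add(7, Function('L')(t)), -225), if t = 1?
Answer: Rational(-1307, 6) ≈ -217.83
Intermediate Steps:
Function('L')(a) = Mul(2, a, Pow(Add(11, a), -1)) (Function('L')(a) = Mul(Mul(2, a), Pow(Add(11, a), -1)) = Mul(2, a, Pow(Add(11, a), -1)))
Add(Add(7, Function('L')(t)), -225) = Add(Add(7, Mul(2, 1, Pow(Add(11, 1), -1))), -225) = Add(Add(7, Mul(2, 1, Pow(12, -1))), -225) = Add(Add(7, Mul(2, 1, Rational(1, 12))), -225) = Add(Add(7, Rational(1, 6)), -225) = Add(Rational(43, 6), -225) = Rational(-1307, 6)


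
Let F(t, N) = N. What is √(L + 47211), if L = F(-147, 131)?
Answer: √47342 ≈ 217.58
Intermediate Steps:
L = 131
√(L + 47211) = √(131 + 47211) = √47342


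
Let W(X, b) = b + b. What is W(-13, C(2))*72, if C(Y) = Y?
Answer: 288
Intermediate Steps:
W(X, b) = 2*b
W(-13, C(2))*72 = (2*2)*72 = 4*72 = 288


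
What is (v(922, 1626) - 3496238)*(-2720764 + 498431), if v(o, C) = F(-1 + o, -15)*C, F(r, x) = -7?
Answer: 7795099677460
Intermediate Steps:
v(o, C) = -7*C
(v(922, 1626) - 3496238)*(-2720764 + 498431) = (-7*1626 - 3496238)*(-2720764 + 498431) = (-11382 - 3496238)*(-2222333) = -3507620*(-2222333) = 7795099677460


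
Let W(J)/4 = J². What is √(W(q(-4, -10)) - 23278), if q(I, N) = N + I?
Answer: I*√22494 ≈ 149.98*I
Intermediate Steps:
q(I, N) = I + N
W(J) = 4*J²
√(W(q(-4, -10)) - 23278) = √(4*(-4 - 10)² - 23278) = √(4*(-14)² - 23278) = √(4*196 - 23278) = √(784 - 23278) = √(-22494) = I*√22494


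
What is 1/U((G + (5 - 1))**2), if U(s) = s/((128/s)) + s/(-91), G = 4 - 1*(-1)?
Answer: 11648/586683 ≈ 0.019854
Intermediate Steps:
G = 5 (G = 4 + 1 = 5)
U(s) = -s/91 + s**2/128 (U(s) = s*(s/128) + s*(-1/91) = s**2/128 - s/91 = -s/91 + s**2/128)
1/U((G + (5 - 1))**2) = 1/((5 + (5 - 1))**2*(-128 + 91*(5 + (5 - 1))**2)/11648) = 1/((5 + 4)**2*(-128 + 91*(5 + 4)**2)/11648) = 1/((1/11648)*9**2*(-128 + 91*9**2)) = 1/((1/11648)*81*(-128 + 91*81)) = 1/((1/11648)*81*(-128 + 7371)) = 1/((1/11648)*81*7243) = 1/(586683/11648) = 11648/586683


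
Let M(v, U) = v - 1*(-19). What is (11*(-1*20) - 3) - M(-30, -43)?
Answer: -212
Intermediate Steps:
M(v, U) = 19 + v (M(v, U) = v + 19 = 19 + v)
(11*(-1*20) - 3) - M(-30, -43) = (11*(-1*20) - 3) - (19 - 30) = (11*(-20) - 3) - 1*(-11) = (-220 - 3) + 11 = -223 + 11 = -212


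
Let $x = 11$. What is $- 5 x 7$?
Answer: $-385$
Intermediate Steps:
$- 5 x 7 = \left(-5\right) 11 \cdot 7 = \left(-55\right) 7 = -385$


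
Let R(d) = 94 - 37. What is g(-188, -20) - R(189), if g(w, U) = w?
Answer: -245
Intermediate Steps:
R(d) = 57
g(-188, -20) - R(189) = -188 - 1*57 = -188 - 57 = -245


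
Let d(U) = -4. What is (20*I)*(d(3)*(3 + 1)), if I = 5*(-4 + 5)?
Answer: -1600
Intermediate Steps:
I = 5 (I = 5*1 = 5)
(20*I)*(d(3)*(3 + 1)) = (20*5)*(-4*(3 + 1)) = 100*(-4*4) = 100*(-16) = -1600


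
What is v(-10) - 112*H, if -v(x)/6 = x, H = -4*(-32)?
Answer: -14276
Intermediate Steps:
H = 128
v(x) = -6*x
v(-10) - 112*H = -6*(-10) - 112*128 = 60 - 14336 = -14276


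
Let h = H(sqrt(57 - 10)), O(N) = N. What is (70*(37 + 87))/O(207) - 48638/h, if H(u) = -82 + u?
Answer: 883537772/1382139 + 48638*sqrt(47)/6677 ≈ 689.19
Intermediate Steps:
h = -82 + sqrt(47) (h = -82 + sqrt(57 - 10) = -82 + sqrt(47) ≈ -75.144)
(70*(37 + 87))/O(207) - 48638/h = (70*(37 + 87))/207 - 48638/(-82 + sqrt(47)) = (70*124)*(1/207) - 48638/(-82 + sqrt(47)) = 8680*(1/207) - 48638/(-82 + sqrt(47)) = 8680/207 - 48638/(-82 + sqrt(47))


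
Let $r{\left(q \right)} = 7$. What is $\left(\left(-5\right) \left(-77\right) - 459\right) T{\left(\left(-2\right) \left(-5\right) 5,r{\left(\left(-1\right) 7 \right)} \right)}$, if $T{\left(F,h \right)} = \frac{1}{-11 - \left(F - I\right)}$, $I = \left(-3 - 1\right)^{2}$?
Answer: $\frac{74}{45} \approx 1.6444$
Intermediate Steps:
$I = 16$ ($I = \left(-4\right)^{2} = 16$)
$T{\left(F,h \right)} = \frac{1}{5 - F}$ ($T{\left(F,h \right)} = \frac{1}{-11 - \left(-16 + F\right)} = \frac{1}{5 - F}$)
$\left(\left(-5\right) \left(-77\right) - 459\right) T{\left(\left(-2\right) \left(-5\right) 5,r{\left(\left(-1\right) 7 \right)} \right)} = \left(\left(-5\right) \left(-77\right) - 459\right) \left(- \frac{1}{-5 + \left(-2\right) \left(-5\right) 5}\right) = \left(385 - 459\right) \left(- \frac{1}{-5 + 10 \cdot 5}\right) = - 74 \left(- \frac{1}{-5 + 50}\right) = - 74 \left(- \frac{1}{45}\right) = - 74 \left(\left(-1\right) \frac{1}{45}\right) = \left(-74\right) \left(- \frac{1}{45}\right) = \frac{74}{45}$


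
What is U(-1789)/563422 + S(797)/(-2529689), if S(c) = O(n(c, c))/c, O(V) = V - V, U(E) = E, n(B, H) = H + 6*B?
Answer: -1789/563422 ≈ -0.0031752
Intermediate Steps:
O(V) = 0
S(c) = 0 (S(c) = 0/c = 0)
U(-1789)/563422 + S(797)/(-2529689) = -1789/563422 + 0/(-2529689) = -1789*1/563422 + 0*(-1/2529689) = -1789/563422 + 0 = -1789/563422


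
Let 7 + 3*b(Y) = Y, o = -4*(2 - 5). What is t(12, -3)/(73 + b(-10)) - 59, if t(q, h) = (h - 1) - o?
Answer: -5983/101 ≈ -59.238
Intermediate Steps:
o = 12 (o = -4*(-3) = 12)
t(q, h) = -13 + h (t(q, h) = (h - 1) - 1*12 = (-1 + h) - 12 = -13 + h)
b(Y) = -7/3 + Y/3
t(12, -3)/(73 + b(-10)) - 59 = (-13 - 3)/(73 + (-7/3 + (⅓)*(-10))) - 59 = -16/(73 + (-7/3 - 10/3)) - 59 = -16/(73 - 17/3) - 59 = -16/202/3 - 59 = -16*3/202 - 59 = -24/101 - 59 = -5983/101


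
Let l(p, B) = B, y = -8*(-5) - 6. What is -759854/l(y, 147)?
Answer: -759854/147 ≈ -5169.1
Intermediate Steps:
y = 34 (y = 40 - 6 = 34)
-759854/l(y, 147) = -759854/147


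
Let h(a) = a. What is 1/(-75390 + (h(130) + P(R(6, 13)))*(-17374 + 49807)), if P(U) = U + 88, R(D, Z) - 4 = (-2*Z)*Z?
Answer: -1/3837618 ≈ -2.6058e-7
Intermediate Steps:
R(D, Z) = 4 - 2*Z**2 (R(D, Z) = 4 + (-2*Z)*Z = 4 - 2*Z**2)
P(U) = 88 + U
1/(-75390 + (h(130) + P(R(6, 13)))*(-17374 + 49807)) = 1/(-75390 + (130 + (88 + (4 - 2*13**2)))*(-17374 + 49807)) = 1/(-75390 + (130 + (88 + (4 - 2*169)))*32433) = 1/(-75390 + (130 + (88 + (4 - 338)))*32433) = 1/(-75390 + (130 + (88 - 334))*32433) = 1/(-75390 + (130 - 246)*32433) = 1/(-75390 - 116*32433) = 1/(-75390 - 3762228) = 1/(-3837618) = -1/3837618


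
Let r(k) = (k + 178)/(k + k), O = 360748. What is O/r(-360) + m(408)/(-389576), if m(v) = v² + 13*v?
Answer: 6324242374299/4431427 ≈ 1.4271e+6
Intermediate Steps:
r(k) = (178 + k)/(2*k) (r(k) = (178 + k)/((2*k)) = (178 + k)*(1/(2*k)) = (178 + k)/(2*k))
O/r(-360) + m(408)/(-389576) = 360748/(((½)*(178 - 360)/(-360))) + (408*(13 + 408))/(-389576) = 360748/(((½)*(-1/360)*(-182))) + (408*421)*(-1/389576) = 360748/(91/360) + 171768*(-1/389576) = 360748*(360/91) - 21471/48697 = 129869280/91 - 21471/48697 = 6324242374299/4431427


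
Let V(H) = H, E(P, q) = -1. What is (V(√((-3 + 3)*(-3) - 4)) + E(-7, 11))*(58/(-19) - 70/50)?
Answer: 423/95 - 846*I/95 ≈ 4.4526 - 8.9053*I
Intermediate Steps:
(V(√((-3 + 3)*(-3) - 4)) + E(-7, 11))*(58/(-19) - 70/50) = (√((-3 + 3)*(-3) - 4) - 1)*(58/(-19) - 70/50) = (√(0*(-3) - 4) - 1)*(58*(-1/19) - 70*1/50) = (√(0 - 4) - 1)*(-58/19 - 7/5) = (√(-4) - 1)*(-423/95) = (2*I - 1)*(-423/95) = (-1 + 2*I)*(-423/95) = 423/95 - 846*I/95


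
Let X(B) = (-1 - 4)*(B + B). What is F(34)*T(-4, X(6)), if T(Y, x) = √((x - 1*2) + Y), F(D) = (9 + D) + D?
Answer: 77*I*√66 ≈ 625.55*I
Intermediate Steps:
X(B) = -10*B
F(D) = 9 + 2*D
T(Y, x) = √(-2 + Y + x) (T(Y, x) = √((x - 2) + Y) = √((-2 + x) + Y) = √(-2 + Y + x))
F(34)*T(-4, X(6)) = (9 + 2*34)*√(-2 - 4 - 10*6) = (9 + 68)*√(-2 - 4 - 60) = 77*√(-66) = 77*(I*√66) = 77*I*√66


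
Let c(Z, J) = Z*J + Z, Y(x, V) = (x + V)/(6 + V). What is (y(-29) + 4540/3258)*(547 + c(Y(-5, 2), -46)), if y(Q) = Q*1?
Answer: -202864181/13032 ≈ -15567.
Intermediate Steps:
y(Q) = Q
Y(x, V) = (V + x)/(6 + V)
c(Z, J) = Z + J*Z (c(Z, J) = J*Z + Z = Z + J*Z)
(y(-29) + 4540/3258)*(547 + c(Y(-5, 2), -46)) = (-29 + 4540/3258)*(547 + ((2 - 5)/(6 + 2))*(1 - 46)) = (-29 + 4540*(1/3258))*(547 + (-3/8)*(-45)) = (-29 + 2270/1629)*(547 + ((⅛)*(-3))*(-45)) = -44971*(547 - 3/8*(-45))/1629 = -44971*(547 + 135/8)/1629 = -44971/1629*4511/8 = -202864181/13032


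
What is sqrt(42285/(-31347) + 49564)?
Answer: sqrt(66806538189)/1161 ≈ 222.63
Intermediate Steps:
sqrt(42285/(-31347) + 49564) = sqrt(42285*(-1/31347) + 49564) = sqrt(-14095/10449 + 49564) = sqrt(517880141/10449) = sqrt(66806538189)/1161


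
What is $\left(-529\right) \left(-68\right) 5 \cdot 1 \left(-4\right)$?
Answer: $-719440$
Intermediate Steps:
$\left(-529\right) \left(-68\right) 5 \cdot 1 \left(-4\right) = 35972 \cdot 5 \left(-4\right) = 35972 \left(-20\right) = -719440$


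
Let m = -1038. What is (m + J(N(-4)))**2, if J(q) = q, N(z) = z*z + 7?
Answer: 1030225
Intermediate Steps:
N(z) = 7 + z**2 (N(z) = z**2 + 7 = 7 + z**2)
(m + J(N(-4)))**2 = (-1038 + (7 + (-4)**2))**2 = (-1038 + (7 + 16))**2 = (-1038 + 23)**2 = (-1015)**2 = 1030225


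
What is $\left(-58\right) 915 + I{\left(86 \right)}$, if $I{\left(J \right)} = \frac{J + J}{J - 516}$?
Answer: $- \frac{265352}{5} \approx -53070.0$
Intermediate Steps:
$I{\left(J \right)} = \frac{2 J}{-516 + J}$
$\left(-58\right) 915 + I{\left(86 \right)} = \left(-58\right) 915 + 2 \cdot 86 \frac{1}{-516 + 86} = -53070 + 2 \cdot 86 \frac{1}{-430} = -53070 + 2 \cdot 86 \left(- \frac{1}{430}\right) = -53070 - \frac{2}{5} = - \frac{265352}{5}$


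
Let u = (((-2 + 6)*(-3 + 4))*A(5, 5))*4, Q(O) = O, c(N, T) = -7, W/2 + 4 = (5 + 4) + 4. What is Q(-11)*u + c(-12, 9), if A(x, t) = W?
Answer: -3175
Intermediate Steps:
W = 18 (W = -8 + 2*((5 + 4) + 4) = -8 + 2*(9 + 4) = -8 + 2*13 = -8 + 26 = 18)
A(x, t) = 18
u = 288 (u = (((-2 + 6)*(-3 + 4))*18)*4 = ((4*1)*18)*4 = (4*18)*4 = 72*4 = 288)
Q(-11)*u + c(-12, 9) = -11*288 - 7 = -3168 - 7 = -3175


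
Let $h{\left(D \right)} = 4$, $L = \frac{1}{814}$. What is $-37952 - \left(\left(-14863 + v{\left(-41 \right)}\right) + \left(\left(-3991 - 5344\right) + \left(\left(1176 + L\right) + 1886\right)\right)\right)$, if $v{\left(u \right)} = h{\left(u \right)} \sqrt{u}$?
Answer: $- \frac{13688225}{814} - 4 i \sqrt{41} \approx -16816.0 - 25.612 i$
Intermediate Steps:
$L = \frac{1}{814} \approx 0.0012285$
$v{\left(u \right)} = 4 \sqrt{u}$
$-37952 - \left(\left(-14863 + v{\left(-41 \right)}\right) + \left(\left(-3991 - 5344\right) + \left(\left(1176 + L\right) + 1886\right)\right)\right) = -37952 - \left(\left(-14863 + 4 \sqrt{-41}\right) + \left(\left(-3991 - 5344\right) + \left(\left(1176 + \frac{1}{814}\right) + 1886\right)\right)\right) = -37952 - \left(\left(-14863 + 4 i \sqrt{41}\right) + \left(-9335 + \left(\frac{957265}{814} + 1886\right)\right)\right) = -37952 - \left(\left(-14863 + 4 i \sqrt{41}\right) + \left(-9335 + \frac{2492469}{814}\right)\right) = -37952 - \left(\left(-14863 + 4 i \sqrt{41}\right) - \frac{5106221}{814}\right) = -37952 - \left(- \frac{17204703}{814} + 4 i \sqrt{41}\right) = -37952 + \left(\frac{17204703}{814} - 4 i \sqrt{41}\right) = - \frac{13688225}{814} - 4 i \sqrt{41}$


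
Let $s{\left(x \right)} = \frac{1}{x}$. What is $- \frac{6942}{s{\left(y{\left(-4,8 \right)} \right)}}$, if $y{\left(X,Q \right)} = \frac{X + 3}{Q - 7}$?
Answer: $6942$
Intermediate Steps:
$y{\left(X,Q \right)} = \frac{3 + X}{-7 + Q}$
$- \frac{6942}{s{\left(y{\left(-4,8 \right)} \right)}} = - \frac{6942}{\frac{1}{\frac{1}{-7 + 8} \left(3 - 4\right)}} = - \frac{6942}{\frac{1}{1^{-1} \left(-1\right)}} = - \frac{6942}{\frac{1}{1 \left(-1\right)}} = - \frac{6942}{\frac{1}{-1}} = - \frac{6942}{-1} = \left(-6942\right) \left(-1\right) = 6942$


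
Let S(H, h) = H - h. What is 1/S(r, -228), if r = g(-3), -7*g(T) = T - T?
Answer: 1/228 ≈ 0.0043860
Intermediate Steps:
g(T) = 0 (g(T) = -(T - T)/7 = -⅐*0 = 0)
r = 0
1/S(r, -228) = 1/(0 - 1*(-228)) = 1/(0 + 228) = 1/228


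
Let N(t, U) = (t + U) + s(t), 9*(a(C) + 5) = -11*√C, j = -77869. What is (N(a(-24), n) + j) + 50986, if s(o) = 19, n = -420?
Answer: -27289 - 22*I*√6/9 ≈ -27289.0 - 5.9876*I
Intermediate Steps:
a(C) = -5 - 11*√C/9 (a(C) = -5 + (-11*√C)/9 = -5 - 11*√C/9)
N(t, U) = 19 + U + t (N(t, U) = (t + U) + 19 = (U + t) + 19 = 19 + U + t)
(N(a(-24), n) + j) + 50986 = ((19 - 420 + (-5 - 22*I*√6/9)) - 77869) + 50986 = ((-406 - 22*I*√6/9) - 77869) + 50986 = (-78275 - 22*I*√6/9) + 50986 = -27289 - 22*I*√6/9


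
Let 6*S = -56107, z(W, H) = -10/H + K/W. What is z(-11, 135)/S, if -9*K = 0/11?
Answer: 4/504963 ≈ 7.9214e-6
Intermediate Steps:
K = 0 (K = -0/11 = -⅑*0 = 0)
z(W, H) = -10/H (z(W, H) = -10/H + 0/W = -10/H + 0 = -10/H)
S = -56107/6 (S = (⅙)*(-56107) = -56107/6 ≈ -9351.2)
z(-11, 135)/S = (-10/135)/(-56107/6) = -10*1/135*(-6/56107) = -2/27*(-6/56107) = 4/504963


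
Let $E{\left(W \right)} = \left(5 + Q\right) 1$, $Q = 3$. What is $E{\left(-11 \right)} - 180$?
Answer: $-172$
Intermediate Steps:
$E{\left(W \right)} = 8$ ($E{\left(W \right)} = \left(5 + 3\right) 1 = 8 \cdot 1 = 8$)
$E{\left(-11 \right)} - 180 = 8 - 180 = -172$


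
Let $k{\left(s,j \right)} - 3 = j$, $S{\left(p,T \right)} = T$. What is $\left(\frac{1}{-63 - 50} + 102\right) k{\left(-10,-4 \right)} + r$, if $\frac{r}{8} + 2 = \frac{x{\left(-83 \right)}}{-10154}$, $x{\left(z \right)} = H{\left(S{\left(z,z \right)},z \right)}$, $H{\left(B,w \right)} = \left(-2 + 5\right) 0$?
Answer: $- \frac{13333}{113} \approx -117.99$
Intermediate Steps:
$H{\left(B,w \right)} = 0$ ($H{\left(B,w \right)} = 3 \cdot 0 = 0$)
$k{\left(s,j \right)} = 3 + j$
$x{\left(z \right)} = 0$
$r = -16$ ($r = -16 + 8 \frac{0}{-10154} = -16 + 8 \cdot 0 \left(- \frac{1}{10154}\right) = -16 + 8 \cdot 0 = -16 + 0 = -16$)
$\left(\frac{1}{-63 - 50} + 102\right) k{\left(-10,-4 \right)} + r = \left(\frac{1}{-63 - 50} + 102\right) \left(3 - 4\right) - 16 = \left(\frac{1}{-113} + 102\right) \left(-1\right) - 16 = \left(- \frac{1}{113} + 102\right) \left(-1\right) - 16 = \frac{11525}{113} \left(-1\right) - 16 = - \frac{11525}{113} - 16 = - \frac{13333}{113}$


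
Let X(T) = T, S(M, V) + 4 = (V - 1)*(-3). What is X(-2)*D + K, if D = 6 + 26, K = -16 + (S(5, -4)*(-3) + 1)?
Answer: -112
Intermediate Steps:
S(M, V) = -1 - 3*V (S(M, V) = -4 + (V - 1)*(-3) = -4 + (-1 + V)*(-3) = -4 + (3 - 3*V) = -1 - 3*V)
K = -48 (K = -16 + ((-1 - 3*(-4))*(-3) + 1) = -16 + ((-1 + 12)*(-3) + 1) = -16 + (11*(-3) + 1) = -16 + (-33 + 1) = -16 - 32 = -48)
D = 32
X(-2)*D + K = -2*32 - 48 = -64 - 48 = -112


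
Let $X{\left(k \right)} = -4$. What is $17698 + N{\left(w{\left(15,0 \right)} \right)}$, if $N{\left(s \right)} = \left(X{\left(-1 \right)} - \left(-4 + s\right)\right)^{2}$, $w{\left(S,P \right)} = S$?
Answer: $17923$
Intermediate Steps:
$N{\left(s \right)} = s^{2}$ ($N{\left(s \right)} = \left(-4 - \left(-4 + s\right)\right)^{2} = \left(- s\right)^{2} = s^{2}$)
$17698 + N{\left(w{\left(15,0 \right)} \right)} = 17698 + 15^{2} = 17698 + 225 = 17923$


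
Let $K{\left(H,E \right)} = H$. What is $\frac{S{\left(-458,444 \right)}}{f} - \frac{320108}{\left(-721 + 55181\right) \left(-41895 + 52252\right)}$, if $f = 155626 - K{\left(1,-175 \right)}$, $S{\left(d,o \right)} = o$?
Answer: $\frac{3343632303}{1462984508125} \approx 0.0022855$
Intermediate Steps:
$f = 155625$ ($f = 155626 - 1 = 155625$)
$\frac{S{\left(-458,444 \right)}}{f} - \frac{320108}{\left(-721 + 55181\right) \left(-41895 + 52252\right)} = \frac{444}{155625} - \frac{320108}{\left(-721 + 55181\right) \left(-41895 + 52252\right)} = 444 \cdot \frac{1}{155625} - \frac{320108}{54460 \cdot 10357} = \frac{148}{51875} - \frac{320108}{564042220} = \frac{148}{51875} - \frac{80027}{141010555} = \frac{3343632303}{1462984508125}$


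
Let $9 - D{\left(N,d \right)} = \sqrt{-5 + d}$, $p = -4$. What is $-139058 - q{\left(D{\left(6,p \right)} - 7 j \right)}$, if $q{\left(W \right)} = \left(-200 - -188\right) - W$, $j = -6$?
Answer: $-138995 - 3 i \approx -1.39 \cdot 10^{5} - 3.0 i$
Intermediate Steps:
$D{\left(N,d \right)} = 9 - \sqrt{-5 + d}$
$q{\left(W \right)} = -12 - W$ ($q{\left(W \right)} = \left(-200 + 188\right) - W = -12 - W$)
$-139058 - q{\left(D{\left(6,p \right)} - 7 j \right)} = -139058 - \left(-12 - \left(\left(9 - \sqrt{-5 - 4}\right) - -42\right)\right) = -139058 - \left(-12 - \left(\left(9 - \sqrt{-9}\right) + 42\right)\right) = -139058 - \left(-12 - \left(\left(9 - 3 i\right) + 42\right)\right) = -139058 - \left(-12 - \left(51 - 3 i\right)\right) = -139058 - \left(-63 + 3 i\right) = -139058 + \left(63 - 3 i\right) = -138995 - 3 i$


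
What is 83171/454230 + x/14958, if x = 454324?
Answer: 11533981241/377465130 ≈ 30.556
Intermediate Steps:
83171/454230 + x/14958 = 83171/454230 + 454324/14958 = 83171*(1/454230) + 454324*(1/14958) = 83171/454230 + 227162/7479 = 11533981241/377465130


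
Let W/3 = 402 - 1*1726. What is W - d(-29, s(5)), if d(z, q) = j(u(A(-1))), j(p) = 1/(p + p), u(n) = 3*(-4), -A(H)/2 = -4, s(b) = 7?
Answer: -95327/24 ≈ -3972.0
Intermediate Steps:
W = -3972 (W = 3*(402 - 1*1726) = 3*(402 - 1726) = 3*(-1324) = -3972)
A(H) = 8 (A(H) = -2*(-4) = 8)
u(n) = -12
j(p) = 1/(2*p)
d(z, q) = -1/24 (d(z, q) = (½)/(-12) = (½)*(-1/12) = -1/24)
W - d(-29, s(5)) = -3972 - 1*(-1/24) = -3972 + 1/24 = -95327/24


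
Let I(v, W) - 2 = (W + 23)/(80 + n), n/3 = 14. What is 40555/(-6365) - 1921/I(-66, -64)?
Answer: -299989359/258419 ≈ -1160.9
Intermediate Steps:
n = 42 (n = 3*14 = 42)
I(v, W) = 267/122 + W/122 (I(v, W) = 2 + (W + 23)/(80 + 42) = 2 + (23 + W)/122 = 2 + (23 + W)*(1/122) = 2 + (23/122 + W/122) = 267/122 + W/122)
40555/(-6365) - 1921/I(-66, -64) = 40555/(-6365) - 1921/(267/122 + (1/122)*(-64)) = 40555*(-1/6365) - 1921/(267/122 - 32/61) = -8111/1273 - 1921/203/122 = -8111/1273 - 1921*122/203 = -8111/1273 - 234362/203 = -299989359/258419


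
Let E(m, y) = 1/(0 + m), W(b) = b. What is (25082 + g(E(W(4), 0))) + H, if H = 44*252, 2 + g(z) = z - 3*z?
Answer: 72335/2 ≈ 36168.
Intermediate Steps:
E(m, y) = 1/m
g(z) = -2 - 2*z (g(z) = -2 + (z - 3*z) = -2 - 2*z)
H = 11088
(25082 + g(E(W(4), 0))) + H = (25082 + (-2 - 2/4)) + 11088 = (25082 + (-2 - 2*1/4)) + 11088 = (25082 + (-2 - 1/2)) + 11088 = (25082 - 5/2) + 11088 = 50159/2 + 11088 = 72335/2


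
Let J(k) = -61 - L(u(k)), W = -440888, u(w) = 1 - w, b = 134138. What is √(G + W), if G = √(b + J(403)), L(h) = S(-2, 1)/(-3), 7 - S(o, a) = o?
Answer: 2*√(-110222 + 2*√2095) ≈ 663.72*I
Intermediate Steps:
S(o, a) = 7 - o
L(h) = -3 (L(h) = (7 - 1*(-2))/(-3) = (7 + 2)*(-⅓) = 9*(-⅓) = -3)
J(k) = -58 (J(k) = -61 - 1*(-3) = -61 + 3 = -58)
G = 8*√2095 (G = √(134138 - 58) = √134080 = 8*√2095 ≈ 366.17)
√(G + W) = √(8*√2095 - 440888) = √(-440888 + 8*√2095)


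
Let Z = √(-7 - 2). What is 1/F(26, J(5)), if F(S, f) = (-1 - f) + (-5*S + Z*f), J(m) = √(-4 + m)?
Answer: -44/5811 - I/5811 ≈ -0.0075718 - 0.00017209*I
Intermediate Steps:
Z = 3*I (Z = √(-9) = 3*I ≈ 3.0*I)
F(S, f) = -1 - f - 5*S + 3*I*f (F(S, f) = (-1 - f) + (-5*S + (3*I)*f) = (-1 - f) + (-5*S + 3*I*f) = -1 - f - 5*S + 3*I*f)
1/F(26, J(5)) = 1/(-1 - √(-4 + 5) - 5*26 + 3*I*√(-4 + 5)) = 1/(-1 - √1 - 130 + 3*I*√1) = 1/(-1 - 1*1 - 130 + 3*I*1) = 1/(-1 - 1 - 130 + 3*I) = 1/(-132 + 3*I) = (-132 - 3*I)/17433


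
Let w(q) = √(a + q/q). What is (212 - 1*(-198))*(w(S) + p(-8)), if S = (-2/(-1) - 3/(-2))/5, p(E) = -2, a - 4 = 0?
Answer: -820 + 410*√5 ≈ 96.788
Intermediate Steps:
a = 4 (a = 4 + 0 = 4)
S = 7/10 (S = (-2*(-1) - 3*(-½))*(⅕) = (2 + 3/2)*(⅕) = (7/2)*(⅕) = 7/10 ≈ 0.70000)
w(q) = √5 (w(q) = √(4 + q/q) = √(4 + 1) = √5)
(212 - 1*(-198))*(w(S) + p(-8)) = (212 - 1*(-198))*(√5 - 2) = (212 + 198)*(-2 + √5) = 410*(-2 + √5) = -820 + 410*√5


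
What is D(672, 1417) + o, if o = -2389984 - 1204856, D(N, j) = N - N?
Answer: -3594840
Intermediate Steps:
D(N, j) = 0
o = -3594840
D(672, 1417) + o = 0 - 3594840 = -3594840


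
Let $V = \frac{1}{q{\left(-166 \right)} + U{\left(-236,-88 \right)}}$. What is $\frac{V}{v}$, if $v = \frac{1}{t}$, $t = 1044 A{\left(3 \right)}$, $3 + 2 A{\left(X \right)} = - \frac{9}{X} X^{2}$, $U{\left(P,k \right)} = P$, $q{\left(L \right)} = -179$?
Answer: $\frac{3132}{83} \approx 37.735$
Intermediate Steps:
$A{\left(X \right)} = - \frac{3}{2} - \frac{9 X}{2}$ ($A{\left(X \right)} = - \frac{3}{2} + \frac{- \frac{9}{X} X^{2}}{2} = - \frac{3}{2} + \frac{\left(-9\right) X}{2} = - \frac{3}{2} - \frac{9 X}{2}$)
$t = -15660$ ($t = 1044 \left(- \frac{3}{2} - \frac{27}{2}\right) = 1044 \left(-15\right) = -15660$)
$V = - \frac{1}{415}$ ($V = \frac{1}{-179 - 236} = \frac{1}{-415} = - \frac{1}{415} \approx -0.0024096$)
$v = - \frac{1}{15660}$ ($v = \frac{1}{-15660} = - \frac{1}{15660} \approx -6.3857 \cdot 10^{-5}$)
$\frac{V}{v} = - \frac{1}{415 \left(- \frac{1}{15660}\right)} = \left(- \frac{1}{415}\right) \left(-15660\right) = \frac{3132}{83}$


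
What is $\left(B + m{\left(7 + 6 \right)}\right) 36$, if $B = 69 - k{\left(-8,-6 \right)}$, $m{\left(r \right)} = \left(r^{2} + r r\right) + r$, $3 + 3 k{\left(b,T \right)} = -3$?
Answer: $15192$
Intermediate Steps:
$k{\left(b,T \right)} = -2$ ($k{\left(b,T \right)} = -1 + \frac{1}{3} \left(-3\right) = -1 - 1 = -2$)
$m{\left(r \right)} = r + 2 r^{2}$ ($m{\left(r \right)} = \left(r^{2} + r^{2}\right) + r = 2 r^{2} + r = r + 2 r^{2}$)
$B = 71$ ($B = 69 - -2 = 69 + 2 = 71$)
$\left(B + m{\left(7 + 6 \right)}\right) 36 = \left(71 + \left(7 + 6\right) \left(1 + 2 \left(7 + 6\right)\right)\right) 36 = \left(71 + 13 \left(1 + 2 \cdot 13\right)\right) 36 = \left(71 + 13 \left(1 + 26\right)\right) 36 = \left(71 + 13 \cdot 27\right) 36 = \left(71 + 351\right) 36 = 422 \cdot 36 = 15192$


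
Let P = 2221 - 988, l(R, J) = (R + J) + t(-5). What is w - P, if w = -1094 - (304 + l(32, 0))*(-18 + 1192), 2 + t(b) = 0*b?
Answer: -394443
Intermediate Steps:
t(b) = -2 (t(b) = -2 + 0*b = -2 + 0 = -2)
l(R, J) = -2 + J + R (l(R, J) = (R + J) - 2 = (J + R) - 2 = -2 + J + R)
P = 1233
w = -393210 (w = -1094 - (304 + (-2 + 0 + 32))*(-18 + 1192) = -1094 - (304 + 30)*1174 = -1094 - 334*1174 = -1094 - 1*392116 = -1094 - 392116 = -393210)
w - P = -393210 - 1*1233 = -393210 - 1233 = -394443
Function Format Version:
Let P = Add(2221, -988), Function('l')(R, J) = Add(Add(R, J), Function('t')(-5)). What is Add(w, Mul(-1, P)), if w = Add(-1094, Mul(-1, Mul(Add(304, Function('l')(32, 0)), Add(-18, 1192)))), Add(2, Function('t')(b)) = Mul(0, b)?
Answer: -394443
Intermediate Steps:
Function('t')(b) = -2 (Function('t')(b) = Add(-2, Mul(0, b)) = Add(-2, 0) = -2)
Function('l')(R, J) = Add(-2, J, R) (Function('l')(R, J) = Add(Add(R, J), -2) = Add(Add(J, R), -2) = Add(-2, J, R))
P = 1233
w = -393210 (w = Add(-1094, Mul(-1, Mul(Add(304, Add(-2, 0, 32)), Add(-18, 1192)))) = Add(-1094, Mul(-1, Mul(Add(304, 30), 1174))) = Add(-1094, Mul(-1, Mul(334, 1174))) = Add(-1094, Mul(-1, 392116)) = Add(-1094, -392116) = -393210)
Add(w, Mul(-1, P)) = Add(-393210, Mul(-1, 1233)) = Add(-393210, -1233) = -394443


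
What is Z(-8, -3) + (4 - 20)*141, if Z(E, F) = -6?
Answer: -2262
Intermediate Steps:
Z(-8, -3) + (4 - 20)*141 = -6 + (4 - 20)*141 = -6 - 16*141 = -6 - 2256 = -2262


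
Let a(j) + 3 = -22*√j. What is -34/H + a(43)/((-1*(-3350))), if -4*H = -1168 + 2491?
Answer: 451631/4432050 - 11*√43/1675 ≈ 0.058837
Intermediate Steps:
a(j) = -3 - 22*√j
H = -1323/4 (H = -(-1168 + 2491)/4 = -¼*1323 = -1323/4 ≈ -330.75)
-34/H + a(43)/((-1*(-3350))) = -34/(-1323/4) + (-3 - 22*√43)/((-1*(-3350))) = -34*(-4/1323) + (-3 - 22*√43)/3350 = 136/1323 + (-3 - 22*√43)*(1/3350) = 136/1323 + (-3/3350 - 11*√43/1675) = 451631/4432050 - 11*√43/1675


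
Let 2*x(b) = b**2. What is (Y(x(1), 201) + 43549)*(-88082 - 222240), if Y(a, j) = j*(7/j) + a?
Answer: -13516540193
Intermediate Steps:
x(b) = b**2/2
Y(a, j) = 7 + a
(Y(x(1), 201) + 43549)*(-88082 - 222240) = ((7 + (1/2)*1**2) + 43549)*(-88082 - 222240) = ((7 + (1/2)*1) + 43549)*(-310322) = ((7 + 1/2) + 43549)*(-310322) = (15/2 + 43549)*(-310322) = (87113/2)*(-310322) = -13516540193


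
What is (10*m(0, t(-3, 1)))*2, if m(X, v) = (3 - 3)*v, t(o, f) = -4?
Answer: 0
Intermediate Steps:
m(X, v) = 0 (m(X, v) = 0*v = 0)
(10*m(0, t(-3, 1)))*2 = (10*0)*2 = 0*2 = 0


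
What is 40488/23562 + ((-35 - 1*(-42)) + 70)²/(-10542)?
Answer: 108513/93874 ≈ 1.1559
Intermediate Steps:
40488/23562 + ((-35 - 1*(-42)) + 70)²/(-10542) = 40488*(1/23562) + ((-35 + 42) + 70)²*(-1/10542) = 964/561 + (7 + 70)²*(-1/10542) = 964/561 + 77²*(-1/10542) = 964/561 + 5929*(-1/10542) = 964/561 - 847/1506 = 108513/93874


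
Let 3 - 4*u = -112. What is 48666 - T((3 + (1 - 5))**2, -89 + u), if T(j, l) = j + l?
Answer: 194901/4 ≈ 48725.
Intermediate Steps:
u = 115/4 (u = 3/4 - 1/4*(-112) = 3/4 + 28 = 115/4 ≈ 28.750)
48666 - T((3 + (1 - 5))**2, -89 + u) = 48666 - ((3 + (1 - 5))**2 + (-89 + 115/4)) = 48666 - ((3 - 4)**2 - 241/4) = 48666 - ((-1)**2 - 241/4) = 48666 - (1 - 241/4) = 48666 - 1*(-237/4) = 48666 + 237/4 = 194901/4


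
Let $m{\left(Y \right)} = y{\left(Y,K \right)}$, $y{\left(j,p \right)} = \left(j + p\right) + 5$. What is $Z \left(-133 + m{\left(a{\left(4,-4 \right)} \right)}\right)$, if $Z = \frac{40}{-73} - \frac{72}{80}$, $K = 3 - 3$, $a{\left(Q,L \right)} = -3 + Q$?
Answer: $\frac{134239}{730} \approx 183.89$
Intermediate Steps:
$K = 0$
$Z = - \frac{1057}{730}$ ($Z = 40 \left(- \frac{1}{73}\right) - \frac{9}{10} = - \frac{40}{73} - \frac{9}{10} = - \frac{1057}{730} \approx -1.4479$)
$y{\left(j,p \right)} = 5 + j + p$
$m{\left(Y \right)} = 5 + Y$ ($m{\left(Y \right)} = 5 + Y + 0 = 5 + Y$)
$Z \left(-133 + m{\left(a{\left(4,-4 \right)} \right)}\right) = - \frac{1057 \left(-133 + \left(5 + \left(-3 + 4\right)\right)\right)}{730} = - \frac{1057 \left(-133 + \left(5 + 1\right)\right)}{730} = - \frac{1057 \left(-133 + 6\right)}{730} = \left(- \frac{1057}{730}\right) \left(-127\right) = \frac{134239}{730}$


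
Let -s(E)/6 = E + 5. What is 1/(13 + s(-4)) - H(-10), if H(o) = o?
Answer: 71/7 ≈ 10.143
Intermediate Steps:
s(E) = -30 - 6*E (s(E) = -6*(E + 5) = -6*(5 + E) = -30 - 6*E)
1/(13 + s(-4)) - H(-10) = 1/(13 + (-30 - 6*(-4))) - 1*(-10) = 1/(13 + (-30 + 24)) + 10 = 1/(13 - 6) + 10 = 1/7 + 10 = ⅐ + 10 = 71/7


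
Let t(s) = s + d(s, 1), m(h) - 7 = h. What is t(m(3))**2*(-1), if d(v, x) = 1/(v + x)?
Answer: -12321/121 ≈ -101.83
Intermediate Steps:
m(h) = 7 + h
t(s) = s + 1/(1 + s) (t(s) = s + 1/(s + 1) = s + 1/(1 + s))
t(m(3))**2*(-1) = ((1 + (7 + 3)*(1 + (7 + 3)))/(1 + (7 + 3)))**2*(-1) = ((1 + 10*(1 + 10))/(1 + 10))**2*(-1) = ((1 + 10*11)/11)**2*(-1) = ((1 + 110)/11)**2*(-1) = ((1/11)*111)**2*(-1) = (111/11)**2*(-1) = (12321/121)*(-1) = -12321/121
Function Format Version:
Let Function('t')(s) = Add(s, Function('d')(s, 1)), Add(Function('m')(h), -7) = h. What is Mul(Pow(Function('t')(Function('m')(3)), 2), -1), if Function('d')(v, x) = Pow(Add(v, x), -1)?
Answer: Rational(-12321, 121) ≈ -101.83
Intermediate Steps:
Function('m')(h) = Add(7, h)
Function('t')(s) = Add(s, Pow(Add(1, s), -1)) (Function('t')(s) = Add(s, Pow(Add(s, 1), -1)) = Add(s, Pow(Add(1, s), -1)))
Mul(Pow(Function('t')(Function('m')(3)), 2), -1) = Mul(Pow(Mul(Pow(Add(1, Add(7, 3)), -1), Add(1, Mul(Add(7, 3), Add(1, Add(7, 3))))), 2), -1) = Mul(Pow(Mul(Pow(Add(1, 10), -1), Add(1, Mul(10, Add(1, 10)))), 2), -1) = Mul(Pow(Mul(Pow(11, -1), Add(1, Mul(10, 11))), 2), -1) = Mul(Pow(Mul(Rational(1, 11), Add(1, 110)), 2), -1) = Mul(Pow(Mul(Rational(1, 11), 111), 2), -1) = Mul(Pow(Rational(111, 11), 2), -1) = Mul(Rational(12321, 121), -1) = Rational(-12321, 121)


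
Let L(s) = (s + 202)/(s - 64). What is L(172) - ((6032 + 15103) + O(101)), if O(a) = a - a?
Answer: -1141103/54 ≈ -21132.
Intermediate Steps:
O(a) = 0
L(s) = (202 + s)/(-64 + s)
L(172) - ((6032 + 15103) + O(101)) = (202 + 172)/(-64 + 172) - ((6032 + 15103) + 0) = 374/108 - (21135 + 0) = (1/108)*374 - 1*21135 = 187/54 - 21135 = -1141103/54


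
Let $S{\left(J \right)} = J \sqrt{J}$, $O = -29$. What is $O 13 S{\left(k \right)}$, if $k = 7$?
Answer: $- 2639 \sqrt{7} \approx -6982.1$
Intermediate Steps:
$S{\left(J \right)} = J^{\frac{3}{2}}$
$O 13 S{\left(k \right)} = \left(-29\right) 13 \cdot 7^{\frac{3}{2}} = - 377 \cdot 7 \sqrt{7} = - 2639 \sqrt{7}$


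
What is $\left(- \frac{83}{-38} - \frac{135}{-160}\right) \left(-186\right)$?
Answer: $- \frac{171213}{304} \approx -563.2$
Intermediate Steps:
$\left(- \frac{83}{-38} - \frac{135}{-160}\right) \left(-186\right) = \left(\left(-83\right) \left(- \frac{1}{38}\right) - - \frac{27}{32}\right) \left(-186\right) = \left(\frac{83}{38} + \frac{27}{32}\right) \left(-186\right) = \frac{1841}{608} \left(-186\right) = - \frac{171213}{304}$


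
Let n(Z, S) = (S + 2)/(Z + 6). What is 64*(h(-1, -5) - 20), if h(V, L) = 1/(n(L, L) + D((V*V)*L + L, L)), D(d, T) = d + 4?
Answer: -11584/9 ≈ -1287.1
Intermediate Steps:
n(Z, S) = (2 + S)/(6 + Z)
D(d, T) = 4 + d
h(V, L) = 1/(4 + L + L*V² + (2 + L)/(6 + L)) (h(V, L) = 1/((2 + L)/(6 + L) + (4 + ((V*V)*L + L))) = 1/((2 + L)/(6 + L) + (4 + (V²*L + L))) = 1/((2 + L)/(6 + L) + (4 + (L*V² + L))) = 1/((2 + L)/(6 + L) + (4 + (L + L*V²))) = 1/((2 + L)/(6 + L) + (4 + L + L*V²)) = 1/(4 + L + L*V² + (2 + L)/(6 + L)))
64*(h(-1, -5) - 20) = 64*((6 - 5)/(2 - 5 + (4 - 5*(1 + (-1)²))*(6 - 5)) - 20) = 64*(1/(2 - 5 + (4 - 5*(1 + 1))*1) - 20) = 64*(1/(2 - 5 + (4 - 5*2)*1) - 20) = 64*(1/(2 - 5 + (4 - 10)*1) - 20) = 64*(1/(2 - 5 - 6*1) - 20) = 64*(1/(2 - 5 - 6) - 20) = 64*(1/(-9) - 20) = 64*(-⅑*1 - 20) = 64*(-⅑ - 20) = 64*(-181/9) = -11584/9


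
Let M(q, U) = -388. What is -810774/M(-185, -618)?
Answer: 405387/194 ≈ 2089.6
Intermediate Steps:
-810774/M(-185, -618) = -810774/(-388) = -810774*(-1/388) = 405387/194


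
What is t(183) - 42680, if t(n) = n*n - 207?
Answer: -9398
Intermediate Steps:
t(n) = -207 + n² (t(n) = n² - 207 = -207 + n²)
t(183) - 42680 = (-207 + 183²) - 42680 = (-207 + 33489) - 42680 = 33282 - 42680 = -9398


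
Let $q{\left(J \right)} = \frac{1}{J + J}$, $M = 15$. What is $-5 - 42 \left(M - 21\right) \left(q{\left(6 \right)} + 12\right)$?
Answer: $3040$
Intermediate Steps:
$q{\left(J \right)} = \frac{1}{2 J}$
$-5 - 42 \left(M - 21\right) \left(q{\left(6 \right)} + 12\right) = -5 - 42 \left(15 - 21\right) \left(\frac{1}{2 \cdot 6} + 12\right) = -5 - 42 \left(- 6 \left(\frac{1}{2} \cdot \frac{1}{6} + 12\right)\right) = -5 - 42 \left(- 6 \left(\frac{1}{12} + 12\right)\right) = -5 - 42 \left(\left(-6\right) \frac{145}{12}\right) = -5 - -3045 = -5 + 3045 = 3040$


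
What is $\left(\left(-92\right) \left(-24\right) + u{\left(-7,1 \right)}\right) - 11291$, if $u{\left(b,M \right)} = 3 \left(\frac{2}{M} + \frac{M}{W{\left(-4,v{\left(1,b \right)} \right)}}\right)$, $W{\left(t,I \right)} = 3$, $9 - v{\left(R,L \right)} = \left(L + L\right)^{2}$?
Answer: $-9076$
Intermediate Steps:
$v{\left(R,L \right)} = 9 - 4 L^{2}$ ($v{\left(R,L \right)} = 9 - \left(L + L\right)^{2} = 9 - \left(2 L\right)^{2} = 9 - 4 L^{2}$)
$u{\left(b,M \right)} = M + \frac{6}{M}$ ($u{\left(b,M \right)} = 3 \left(\frac{2}{M} + \frac{M}{3}\right) = M + \frac{6}{M}$)
$\left(\left(-92\right) \left(-24\right) + u{\left(-7,1 \right)}\right) - 11291 = \left(\left(-92\right) \left(-24\right) + \left(1 + \frac{6}{1}\right)\right) - 11291 = \left(2208 + \left(1 + 6 \cdot 1\right)\right) + \left(-11631 + 340\right) = \left(2208 + \left(1 + 6\right)\right) - 11291 = \left(2208 + 7\right) - 11291 = 2215 - 11291 = -9076$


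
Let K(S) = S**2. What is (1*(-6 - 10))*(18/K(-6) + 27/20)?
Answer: -148/5 ≈ -29.600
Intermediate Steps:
(1*(-6 - 10))*(18/K(-6) + 27/20) = (1*(-6 - 10))*(18/((-6)**2) + 27/20) = (1*(-16))*(18/36 + 27*(1/20)) = -16*(18*(1/36) + 27/20) = -16*(1/2 + 27/20) = -16*37/20 = -148/5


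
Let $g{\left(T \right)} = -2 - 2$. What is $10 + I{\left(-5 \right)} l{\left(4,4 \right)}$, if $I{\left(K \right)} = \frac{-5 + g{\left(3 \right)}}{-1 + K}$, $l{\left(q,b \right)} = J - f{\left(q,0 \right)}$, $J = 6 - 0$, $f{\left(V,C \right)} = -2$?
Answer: $22$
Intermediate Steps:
$g{\left(T \right)} = -4$ ($g{\left(T \right)} = -2 - 2 = -4$)
$J = 6$ ($J = 6 + 0 = 6$)
$l{\left(q,b \right)} = 8$ ($l{\left(q,b \right)} = 6 - -2 = 6 + 2 = 8$)
$I{\left(K \right)} = - \frac{9}{-1 + K}$ ($I{\left(K \right)} = \frac{-5 - 4}{-1 + K} = - \frac{9}{-1 + K}$)
$10 + I{\left(-5 \right)} l{\left(4,4 \right)} = 10 + - \frac{9}{-1 - 5} \cdot 8 = 10 + - \frac{9}{-6} \cdot 8 = 10 + \left(-9\right) \left(- \frac{1}{6}\right) 8 = 10 + \frac{3}{2} \cdot 8 = 10 + 12 = 22$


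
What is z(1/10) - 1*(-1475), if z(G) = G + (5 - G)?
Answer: 1480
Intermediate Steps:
z(G) = 5
z(1/10) - 1*(-1475) = 5 - 1*(-1475) = 5 + 1475 = 1480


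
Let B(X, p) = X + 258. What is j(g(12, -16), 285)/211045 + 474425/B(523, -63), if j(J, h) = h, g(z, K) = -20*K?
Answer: 20025049342/32965229 ≈ 607.46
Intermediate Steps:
B(X, p) = 258 + X
j(g(12, -16), 285)/211045 + 474425/B(523, -63) = 285/211045 + 474425/(258 + 523) = 285*(1/211045) + 474425/781 = 57/42209 + 474425*(1/781) = 57/42209 + 474425/781 = 20025049342/32965229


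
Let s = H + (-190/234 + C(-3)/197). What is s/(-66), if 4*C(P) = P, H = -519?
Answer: 47924935/6084936 ≈ 7.8760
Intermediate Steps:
C(P) = P/4
s = -47924935/92196 (s = -519 + (-190/234 + ((¼)*(-3))/197) = -519 + (-190*1/234 - ¾*1/197) = -519 + (-95/117 - 3/788) = -519 - 75211/92196 = -47924935/92196 ≈ -519.82)
s/(-66) = -47924935/92196/(-66) = -47924935/92196*(-1/66) = 47924935/6084936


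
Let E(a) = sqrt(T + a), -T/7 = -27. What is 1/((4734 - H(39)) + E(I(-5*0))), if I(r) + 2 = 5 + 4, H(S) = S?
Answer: 1/4709 ≈ 0.00021236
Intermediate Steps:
T = 189 (T = -7*(-27) = 189)
I(r) = 7 (I(r) = -2 + (5 + 4) = -2 + 9 = 7)
E(a) = sqrt(189 + a)
1/((4734 - H(39)) + E(I(-5*0))) = 1/((4734 - 1*39) + sqrt(189 + 7)) = 1/((4734 - 39) + sqrt(196)) = 1/(4695 + 14) = 1/4709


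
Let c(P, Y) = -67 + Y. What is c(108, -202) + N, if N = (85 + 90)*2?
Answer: 81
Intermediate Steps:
N = 350 (N = 175*2 = 350)
c(108, -202) + N = (-67 - 202) + 350 = -269 + 350 = 81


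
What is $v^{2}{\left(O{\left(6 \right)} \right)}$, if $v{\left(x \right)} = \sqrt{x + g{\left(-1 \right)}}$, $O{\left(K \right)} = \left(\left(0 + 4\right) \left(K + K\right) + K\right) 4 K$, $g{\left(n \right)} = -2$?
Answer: $1294$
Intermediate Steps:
$O{\left(K \right)} = 36 K^{2}$ ($O{\left(K \right)} = \left(4 \cdot 2 K + K\right) 4 K = \left(8 K + K\right) 4 K = 9 K 4 K = 36 K^{2}$)
$v{\left(x \right)} = \sqrt{-2 + x}$ ($v{\left(x \right)} = \sqrt{x - 2} = \sqrt{-2 + x}$)
$v^{2}{\left(O{\left(6 \right)} \right)} = \left(\sqrt{-2 + 36 \cdot 6^{2}}\right)^{2} = \left(\sqrt{-2 + 36 \cdot 36}\right)^{2} = \left(\sqrt{-2 + 1296}\right)^{2} = \left(\sqrt{1294}\right)^{2} = 1294$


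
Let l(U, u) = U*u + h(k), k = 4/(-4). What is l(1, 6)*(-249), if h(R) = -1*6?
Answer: 0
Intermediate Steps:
k = -1 (k = 4*(-¼) = -1)
h(R) = -6
l(U, u) = -6 + U*u (l(U, u) = U*u - 6 = -6 + U*u)
l(1, 6)*(-249) = (-6 + 1*6)*(-249) = (-6 + 6)*(-249) = 0*(-249) = 0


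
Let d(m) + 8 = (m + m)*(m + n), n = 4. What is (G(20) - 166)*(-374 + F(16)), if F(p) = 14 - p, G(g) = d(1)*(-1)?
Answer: 63168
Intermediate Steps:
d(m) = -8 + 2*m*(4 + m) (d(m) = -8 + (m + m)*(m + 4) = -8 + (2*m)*(4 + m) = -8 + 2*m*(4 + m))
G(g) = -2 (G(g) = (-8 + 2*1² + 8*1)*(-1) = (-8 + 2*1 + 8)*(-1) = (-8 + 2 + 8)*(-1) = 2*(-1) = -2)
(G(20) - 166)*(-374 + F(16)) = (-2 - 166)*(-374 + (14 - 1*16)) = -168*(-374 + (14 - 16)) = -168*(-374 - 2) = -168*(-376) = 63168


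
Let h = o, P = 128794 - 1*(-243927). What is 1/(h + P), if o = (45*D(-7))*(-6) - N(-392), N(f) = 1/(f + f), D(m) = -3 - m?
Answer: 784/291366545 ≈ 2.6908e-6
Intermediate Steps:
N(f) = 1/(2*f)
P = 372721 (P = 128794 + 243927 = 372721)
o = -846719/784 (o = (45*(-3 - 1*(-7)))*(-6) - 1/(2*(-392)) = (45*(-3 + 7))*(-6) - (-1)/(2*392) = (45*4)*(-6) - 1*(-1/784) = 180*(-6) + 1/784 = -1080 + 1/784 = -846719/784 ≈ -1080.0)
h = -846719/784 ≈ -1080.0
1/(h + P) = 1/(-846719/784 + 372721) = 1/(291366545/784) = 784/291366545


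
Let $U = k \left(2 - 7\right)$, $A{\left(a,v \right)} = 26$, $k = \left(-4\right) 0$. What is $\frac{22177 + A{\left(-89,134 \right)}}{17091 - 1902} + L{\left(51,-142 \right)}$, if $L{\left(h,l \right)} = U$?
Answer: $\frac{7401}{5063} \approx 1.4618$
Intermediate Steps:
$k = 0$
$U = 0$ ($U = 0 \left(2 - 7\right) = 0 \left(-5\right) = 0$)
$L{\left(h,l \right)} = 0$
$\frac{22177 + A{\left(-89,134 \right)}}{17091 - 1902} + L{\left(51,-142 \right)} = \frac{22177 + 26}{17091 - 1902} + 0 = \frac{22203}{15189} + 0 = 22203 \cdot \frac{1}{15189} + 0 = \frac{7401}{5063} + 0 = \frac{7401}{5063}$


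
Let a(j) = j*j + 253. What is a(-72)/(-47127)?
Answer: -5437/47127 ≈ -0.11537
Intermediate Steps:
a(j) = 253 + j² (a(j) = j² + 253 = 253 + j²)
a(-72)/(-47127) = (253 + (-72)²)/(-47127) = (253 + 5184)*(-1/47127) = 5437*(-1/47127) = -5437/47127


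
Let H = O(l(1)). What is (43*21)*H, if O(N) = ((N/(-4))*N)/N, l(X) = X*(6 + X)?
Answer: -6321/4 ≈ -1580.3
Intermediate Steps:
O(N) = -N/4 (O(N) = ((N*(-1/4))*N)/N = ((-N/4)*N)/N = (-N**2/4)/N = -N/4)
H = -7/4 (H = -(6 + 1)/4 = -7/4 ≈ -1.7500)
(43*21)*H = (43*21)*(-7/4) = 903*(-7/4) = -6321/4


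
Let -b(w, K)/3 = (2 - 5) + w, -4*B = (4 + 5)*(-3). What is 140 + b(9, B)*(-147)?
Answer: 2786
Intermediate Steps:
B = 27/4 (B = -(4 + 5)*(-3)/4 = -9*(-3)/4 = -¼*(-27) = 27/4 ≈ 6.7500)
b(w, K) = 9 - 3*w (b(w, K) = -3*((2 - 5) + w) = -3*(-3 + w) = 9 - 3*w)
140 + b(9, B)*(-147) = 140 + (9 - 3*9)*(-147) = 140 + (9 - 27)*(-147) = 140 - 18*(-147) = 140 + 2646 = 2786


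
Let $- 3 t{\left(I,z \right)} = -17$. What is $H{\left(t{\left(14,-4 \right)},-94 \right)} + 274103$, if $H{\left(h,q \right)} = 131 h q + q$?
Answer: $\frac{612689}{3} \approx 2.0423 \cdot 10^{5}$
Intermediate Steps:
$t{\left(I,z \right)} = \frac{17}{3}$ ($t{\left(I,z \right)} = \left(- \frac{1}{3}\right) \left(-17\right) = \frac{17}{3}$)
$H{\left(h,q \right)} = q + 131 h q$ ($H{\left(h,q \right)} = 131 h q + q = q + 131 h q$)
$H{\left(t{\left(14,-4 \right)},-94 \right)} + 274103 = - 94 \left(1 + 131 \cdot \frac{17}{3}\right) + 274103 = - 94 \left(1 + \frac{2227}{3}\right) + 274103 = \left(-94\right) \frac{2230}{3} + 274103 = - \frac{209620}{3} + 274103 = \frac{612689}{3}$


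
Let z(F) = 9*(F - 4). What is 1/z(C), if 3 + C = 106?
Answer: 1/891 ≈ 0.0011223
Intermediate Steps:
C = 103 (C = -3 + 106 = 103)
z(F) = -36 + 9*F (z(F) = 9*(-4 + F) = -36 + 9*F)
1/z(C) = 1/(-36 + 9*103) = 1/(-36 + 927) = 1/891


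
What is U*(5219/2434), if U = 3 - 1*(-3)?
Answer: 15657/1217 ≈ 12.865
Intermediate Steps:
U = 6 (U = 3 + 3 = 6)
U*(5219/2434) = 6*(5219/2434) = 15657/1217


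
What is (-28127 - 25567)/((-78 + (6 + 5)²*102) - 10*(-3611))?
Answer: -1413/1273 ≈ -1.1100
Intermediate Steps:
(-28127 - 25567)/((-78 + (6 + 5)²*102) - 10*(-3611)) = -53694/((-78 + 11²*102) + 36110) = -53694/((-78 + 121*102) + 36110) = -53694/((-78 + 12342) + 36110) = -53694/(12264 + 36110) = -53694/48374 = -53694*1/48374 = -1413/1273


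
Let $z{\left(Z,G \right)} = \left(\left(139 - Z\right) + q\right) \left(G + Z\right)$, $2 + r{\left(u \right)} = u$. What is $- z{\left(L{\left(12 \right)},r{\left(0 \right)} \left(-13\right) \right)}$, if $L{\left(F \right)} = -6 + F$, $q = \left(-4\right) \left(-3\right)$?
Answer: $-4640$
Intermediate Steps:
$q = 12$
$r{\left(u \right)} = -2 + u$
$z{\left(Z,G \right)} = \left(151 - Z\right) \left(G + Z\right)$ ($z{\left(Z,G \right)} = \left(\left(139 - Z\right) + 12\right) \left(G + Z\right) = \left(151 - Z\right) \left(G + Z\right)$)
$- z{\left(L{\left(12 \right)},r{\left(0 \right)} \left(-13\right) \right)} = - (- \left(-6 + 12\right)^{2} + 151 \left(-2 + 0\right) \left(-13\right) + 151 \left(-6 + 12\right) - \left(-2 + 0\right) \left(-13\right) \left(-6 + 12\right)) = - (- 6^{2} + 151 \left(\left(-2\right) \left(-13\right)\right) + 151 \cdot 6 - \left(-2\right) \left(-13\right) 6) = - (\left(-1\right) 36 + 151 \cdot 26 + 906 - 26 \cdot 6) = - (-36 + 3926 + 906 - 156) = \left(-1\right) 4640 = -4640$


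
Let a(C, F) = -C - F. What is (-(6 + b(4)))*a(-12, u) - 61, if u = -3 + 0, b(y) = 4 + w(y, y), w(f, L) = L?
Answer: -271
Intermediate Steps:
b(y) = 4 + y
u = -3
(-(6 + b(4)))*a(-12, u) - 61 = (-(6 + (4 + 4)))*(-1*(-12) - 1*(-3)) - 61 = (-(6 + 8))*(12 + 3) - 61 = -1*14*15 - 61 = -14*15 - 61 = -210 - 61 = -271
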